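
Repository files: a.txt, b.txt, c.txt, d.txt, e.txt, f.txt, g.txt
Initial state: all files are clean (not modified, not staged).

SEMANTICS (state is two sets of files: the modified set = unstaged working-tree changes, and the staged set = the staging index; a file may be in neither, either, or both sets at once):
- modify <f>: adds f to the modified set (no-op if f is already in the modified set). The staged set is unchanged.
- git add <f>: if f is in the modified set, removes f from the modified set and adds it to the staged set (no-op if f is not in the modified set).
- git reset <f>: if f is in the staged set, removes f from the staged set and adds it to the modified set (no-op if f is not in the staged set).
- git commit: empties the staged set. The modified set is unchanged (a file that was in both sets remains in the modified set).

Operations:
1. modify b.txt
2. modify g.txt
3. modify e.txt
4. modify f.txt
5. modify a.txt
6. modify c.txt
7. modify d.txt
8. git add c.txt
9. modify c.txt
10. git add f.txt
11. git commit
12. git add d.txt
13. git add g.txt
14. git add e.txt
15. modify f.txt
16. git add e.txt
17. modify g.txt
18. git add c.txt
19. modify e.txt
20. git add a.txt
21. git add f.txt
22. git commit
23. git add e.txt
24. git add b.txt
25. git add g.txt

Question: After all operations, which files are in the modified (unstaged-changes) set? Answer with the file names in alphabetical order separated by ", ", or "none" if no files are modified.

After op 1 (modify b.txt): modified={b.txt} staged={none}
After op 2 (modify g.txt): modified={b.txt, g.txt} staged={none}
After op 3 (modify e.txt): modified={b.txt, e.txt, g.txt} staged={none}
After op 4 (modify f.txt): modified={b.txt, e.txt, f.txt, g.txt} staged={none}
After op 5 (modify a.txt): modified={a.txt, b.txt, e.txt, f.txt, g.txt} staged={none}
After op 6 (modify c.txt): modified={a.txt, b.txt, c.txt, e.txt, f.txt, g.txt} staged={none}
After op 7 (modify d.txt): modified={a.txt, b.txt, c.txt, d.txt, e.txt, f.txt, g.txt} staged={none}
After op 8 (git add c.txt): modified={a.txt, b.txt, d.txt, e.txt, f.txt, g.txt} staged={c.txt}
After op 9 (modify c.txt): modified={a.txt, b.txt, c.txt, d.txt, e.txt, f.txt, g.txt} staged={c.txt}
After op 10 (git add f.txt): modified={a.txt, b.txt, c.txt, d.txt, e.txt, g.txt} staged={c.txt, f.txt}
After op 11 (git commit): modified={a.txt, b.txt, c.txt, d.txt, e.txt, g.txt} staged={none}
After op 12 (git add d.txt): modified={a.txt, b.txt, c.txt, e.txt, g.txt} staged={d.txt}
After op 13 (git add g.txt): modified={a.txt, b.txt, c.txt, e.txt} staged={d.txt, g.txt}
After op 14 (git add e.txt): modified={a.txt, b.txt, c.txt} staged={d.txt, e.txt, g.txt}
After op 15 (modify f.txt): modified={a.txt, b.txt, c.txt, f.txt} staged={d.txt, e.txt, g.txt}
After op 16 (git add e.txt): modified={a.txt, b.txt, c.txt, f.txt} staged={d.txt, e.txt, g.txt}
After op 17 (modify g.txt): modified={a.txt, b.txt, c.txt, f.txt, g.txt} staged={d.txt, e.txt, g.txt}
After op 18 (git add c.txt): modified={a.txt, b.txt, f.txt, g.txt} staged={c.txt, d.txt, e.txt, g.txt}
After op 19 (modify e.txt): modified={a.txt, b.txt, e.txt, f.txt, g.txt} staged={c.txt, d.txt, e.txt, g.txt}
After op 20 (git add a.txt): modified={b.txt, e.txt, f.txt, g.txt} staged={a.txt, c.txt, d.txt, e.txt, g.txt}
After op 21 (git add f.txt): modified={b.txt, e.txt, g.txt} staged={a.txt, c.txt, d.txt, e.txt, f.txt, g.txt}
After op 22 (git commit): modified={b.txt, e.txt, g.txt} staged={none}
After op 23 (git add e.txt): modified={b.txt, g.txt} staged={e.txt}
After op 24 (git add b.txt): modified={g.txt} staged={b.txt, e.txt}
After op 25 (git add g.txt): modified={none} staged={b.txt, e.txt, g.txt}

Answer: none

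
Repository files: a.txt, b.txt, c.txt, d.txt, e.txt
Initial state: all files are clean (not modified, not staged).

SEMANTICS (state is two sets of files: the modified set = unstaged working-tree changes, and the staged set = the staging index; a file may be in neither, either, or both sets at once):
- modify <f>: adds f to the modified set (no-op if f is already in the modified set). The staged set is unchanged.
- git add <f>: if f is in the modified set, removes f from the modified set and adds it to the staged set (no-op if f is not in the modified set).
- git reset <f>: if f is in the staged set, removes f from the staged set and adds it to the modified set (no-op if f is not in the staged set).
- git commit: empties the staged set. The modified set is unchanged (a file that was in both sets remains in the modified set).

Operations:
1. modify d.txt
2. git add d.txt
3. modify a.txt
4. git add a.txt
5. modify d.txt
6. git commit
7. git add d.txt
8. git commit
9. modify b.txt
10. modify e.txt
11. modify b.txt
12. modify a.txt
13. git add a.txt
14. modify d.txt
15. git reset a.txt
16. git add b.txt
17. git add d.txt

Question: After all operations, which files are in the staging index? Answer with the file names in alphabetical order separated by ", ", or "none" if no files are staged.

Answer: b.txt, d.txt

Derivation:
After op 1 (modify d.txt): modified={d.txt} staged={none}
After op 2 (git add d.txt): modified={none} staged={d.txt}
After op 3 (modify a.txt): modified={a.txt} staged={d.txt}
After op 4 (git add a.txt): modified={none} staged={a.txt, d.txt}
After op 5 (modify d.txt): modified={d.txt} staged={a.txt, d.txt}
After op 6 (git commit): modified={d.txt} staged={none}
After op 7 (git add d.txt): modified={none} staged={d.txt}
After op 8 (git commit): modified={none} staged={none}
After op 9 (modify b.txt): modified={b.txt} staged={none}
After op 10 (modify e.txt): modified={b.txt, e.txt} staged={none}
After op 11 (modify b.txt): modified={b.txt, e.txt} staged={none}
After op 12 (modify a.txt): modified={a.txt, b.txt, e.txt} staged={none}
After op 13 (git add a.txt): modified={b.txt, e.txt} staged={a.txt}
After op 14 (modify d.txt): modified={b.txt, d.txt, e.txt} staged={a.txt}
After op 15 (git reset a.txt): modified={a.txt, b.txt, d.txt, e.txt} staged={none}
After op 16 (git add b.txt): modified={a.txt, d.txt, e.txt} staged={b.txt}
After op 17 (git add d.txt): modified={a.txt, e.txt} staged={b.txt, d.txt}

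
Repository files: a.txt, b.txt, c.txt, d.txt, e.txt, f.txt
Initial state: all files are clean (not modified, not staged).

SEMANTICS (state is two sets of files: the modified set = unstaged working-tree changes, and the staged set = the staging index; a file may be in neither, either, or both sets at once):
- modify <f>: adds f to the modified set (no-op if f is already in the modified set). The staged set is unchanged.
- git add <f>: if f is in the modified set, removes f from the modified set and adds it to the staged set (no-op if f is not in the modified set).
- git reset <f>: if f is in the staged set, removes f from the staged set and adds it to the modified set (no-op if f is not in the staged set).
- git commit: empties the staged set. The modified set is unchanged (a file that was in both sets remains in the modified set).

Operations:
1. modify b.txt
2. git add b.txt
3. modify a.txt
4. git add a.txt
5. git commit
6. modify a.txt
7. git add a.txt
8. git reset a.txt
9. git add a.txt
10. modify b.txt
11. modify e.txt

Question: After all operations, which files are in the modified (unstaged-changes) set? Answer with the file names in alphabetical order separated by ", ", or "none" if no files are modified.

Answer: b.txt, e.txt

Derivation:
After op 1 (modify b.txt): modified={b.txt} staged={none}
After op 2 (git add b.txt): modified={none} staged={b.txt}
After op 3 (modify a.txt): modified={a.txt} staged={b.txt}
After op 4 (git add a.txt): modified={none} staged={a.txt, b.txt}
After op 5 (git commit): modified={none} staged={none}
After op 6 (modify a.txt): modified={a.txt} staged={none}
After op 7 (git add a.txt): modified={none} staged={a.txt}
After op 8 (git reset a.txt): modified={a.txt} staged={none}
After op 9 (git add a.txt): modified={none} staged={a.txt}
After op 10 (modify b.txt): modified={b.txt} staged={a.txt}
After op 11 (modify e.txt): modified={b.txt, e.txt} staged={a.txt}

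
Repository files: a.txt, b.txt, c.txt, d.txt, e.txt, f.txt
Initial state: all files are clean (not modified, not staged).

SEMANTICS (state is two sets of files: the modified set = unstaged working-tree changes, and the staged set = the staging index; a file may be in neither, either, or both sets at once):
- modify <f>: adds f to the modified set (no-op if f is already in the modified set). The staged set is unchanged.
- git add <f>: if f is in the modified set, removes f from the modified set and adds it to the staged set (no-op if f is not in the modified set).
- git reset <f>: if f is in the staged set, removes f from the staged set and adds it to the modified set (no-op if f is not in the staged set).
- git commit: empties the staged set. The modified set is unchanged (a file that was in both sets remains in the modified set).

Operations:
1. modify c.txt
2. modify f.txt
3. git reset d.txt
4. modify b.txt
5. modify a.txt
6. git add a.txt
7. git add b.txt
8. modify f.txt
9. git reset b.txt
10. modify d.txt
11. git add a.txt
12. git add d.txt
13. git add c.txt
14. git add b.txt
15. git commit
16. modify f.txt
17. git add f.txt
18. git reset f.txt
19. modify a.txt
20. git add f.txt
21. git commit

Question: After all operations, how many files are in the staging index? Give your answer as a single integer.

After op 1 (modify c.txt): modified={c.txt} staged={none}
After op 2 (modify f.txt): modified={c.txt, f.txt} staged={none}
After op 3 (git reset d.txt): modified={c.txt, f.txt} staged={none}
After op 4 (modify b.txt): modified={b.txt, c.txt, f.txt} staged={none}
After op 5 (modify a.txt): modified={a.txt, b.txt, c.txt, f.txt} staged={none}
After op 6 (git add a.txt): modified={b.txt, c.txt, f.txt} staged={a.txt}
After op 7 (git add b.txt): modified={c.txt, f.txt} staged={a.txt, b.txt}
After op 8 (modify f.txt): modified={c.txt, f.txt} staged={a.txt, b.txt}
After op 9 (git reset b.txt): modified={b.txt, c.txt, f.txt} staged={a.txt}
After op 10 (modify d.txt): modified={b.txt, c.txt, d.txt, f.txt} staged={a.txt}
After op 11 (git add a.txt): modified={b.txt, c.txt, d.txt, f.txt} staged={a.txt}
After op 12 (git add d.txt): modified={b.txt, c.txt, f.txt} staged={a.txt, d.txt}
After op 13 (git add c.txt): modified={b.txt, f.txt} staged={a.txt, c.txt, d.txt}
After op 14 (git add b.txt): modified={f.txt} staged={a.txt, b.txt, c.txt, d.txt}
After op 15 (git commit): modified={f.txt} staged={none}
After op 16 (modify f.txt): modified={f.txt} staged={none}
After op 17 (git add f.txt): modified={none} staged={f.txt}
After op 18 (git reset f.txt): modified={f.txt} staged={none}
After op 19 (modify a.txt): modified={a.txt, f.txt} staged={none}
After op 20 (git add f.txt): modified={a.txt} staged={f.txt}
After op 21 (git commit): modified={a.txt} staged={none}
Final staged set: {none} -> count=0

Answer: 0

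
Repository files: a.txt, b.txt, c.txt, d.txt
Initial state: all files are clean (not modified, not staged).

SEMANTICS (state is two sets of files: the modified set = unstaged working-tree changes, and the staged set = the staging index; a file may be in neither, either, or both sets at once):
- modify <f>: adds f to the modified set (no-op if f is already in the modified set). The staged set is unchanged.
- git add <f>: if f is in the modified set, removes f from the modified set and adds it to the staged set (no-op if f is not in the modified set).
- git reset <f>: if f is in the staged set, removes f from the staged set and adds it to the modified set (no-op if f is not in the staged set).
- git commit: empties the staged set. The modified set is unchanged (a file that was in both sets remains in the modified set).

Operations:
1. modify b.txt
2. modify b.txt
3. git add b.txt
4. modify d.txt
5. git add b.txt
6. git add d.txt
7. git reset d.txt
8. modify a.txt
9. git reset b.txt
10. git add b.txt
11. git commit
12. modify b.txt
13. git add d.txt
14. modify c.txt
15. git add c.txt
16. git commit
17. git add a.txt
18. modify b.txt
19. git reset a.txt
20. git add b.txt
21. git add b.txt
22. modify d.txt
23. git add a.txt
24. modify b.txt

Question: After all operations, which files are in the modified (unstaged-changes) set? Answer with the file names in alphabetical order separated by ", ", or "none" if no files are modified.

After op 1 (modify b.txt): modified={b.txt} staged={none}
After op 2 (modify b.txt): modified={b.txt} staged={none}
After op 3 (git add b.txt): modified={none} staged={b.txt}
After op 4 (modify d.txt): modified={d.txt} staged={b.txt}
After op 5 (git add b.txt): modified={d.txt} staged={b.txt}
After op 6 (git add d.txt): modified={none} staged={b.txt, d.txt}
After op 7 (git reset d.txt): modified={d.txt} staged={b.txt}
After op 8 (modify a.txt): modified={a.txt, d.txt} staged={b.txt}
After op 9 (git reset b.txt): modified={a.txt, b.txt, d.txt} staged={none}
After op 10 (git add b.txt): modified={a.txt, d.txt} staged={b.txt}
After op 11 (git commit): modified={a.txt, d.txt} staged={none}
After op 12 (modify b.txt): modified={a.txt, b.txt, d.txt} staged={none}
After op 13 (git add d.txt): modified={a.txt, b.txt} staged={d.txt}
After op 14 (modify c.txt): modified={a.txt, b.txt, c.txt} staged={d.txt}
After op 15 (git add c.txt): modified={a.txt, b.txt} staged={c.txt, d.txt}
After op 16 (git commit): modified={a.txt, b.txt} staged={none}
After op 17 (git add a.txt): modified={b.txt} staged={a.txt}
After op 18 (modify b.txt): modified={b.txt} staged={a.txt}
After op 19 (git reset a.txt): modified={a.txt, b.txt} staged={none}
After op 20 (git add b.txt): modified={a.txt} staged={b.txt}
After op 21 (git add b.txt): modified={a.txt} staged={b.txt}
After op 22 (modify d.txt): modified={a.txt, d.txt} staged={b.txt}
After op 23 (git add a.txt): modified={d.txt} staged={a.txt, b.txt}
After op 24 (modify b.txt): modified={b.txt, d.txt} staged={a.txt, b.txt}

Answer: b.txt, d.txt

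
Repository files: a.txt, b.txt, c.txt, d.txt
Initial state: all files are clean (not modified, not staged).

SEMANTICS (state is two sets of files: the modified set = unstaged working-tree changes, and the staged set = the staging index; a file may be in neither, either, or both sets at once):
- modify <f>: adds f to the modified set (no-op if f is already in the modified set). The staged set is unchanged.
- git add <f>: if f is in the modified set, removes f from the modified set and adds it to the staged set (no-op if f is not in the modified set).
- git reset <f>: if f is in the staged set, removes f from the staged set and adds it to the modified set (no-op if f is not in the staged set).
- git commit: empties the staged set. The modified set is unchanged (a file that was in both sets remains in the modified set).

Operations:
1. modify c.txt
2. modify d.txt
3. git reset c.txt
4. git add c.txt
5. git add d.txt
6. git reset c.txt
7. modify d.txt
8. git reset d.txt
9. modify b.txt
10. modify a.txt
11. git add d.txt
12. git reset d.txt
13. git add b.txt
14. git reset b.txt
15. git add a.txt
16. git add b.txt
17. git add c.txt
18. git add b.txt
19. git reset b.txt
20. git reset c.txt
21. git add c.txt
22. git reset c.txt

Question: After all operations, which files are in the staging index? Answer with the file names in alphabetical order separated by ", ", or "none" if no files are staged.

After op 1 (modify c.txt): modified={c.txt} staged={none}
After op 2 (modify d.txt): modified={c.txt, d.txt} staged={none}
After op 3 (git reset c.txt): modified={c.txt, d.txt} staged={none}
After op 4 (git add c.txt): modified={d.txt} staged={c.txt}
After op 5 (git add d.txt): modified={none} staged={c.txt, d.txt}
After op 6 (git reset c.txt): modified={c.txt} staged={d.txt}
After op 7 (modify d.txt): modified={c.txt, d.txt} staged={d.txt}
After op 8 (git reset d.txt): modified={c.txt, d.txt} staged={none}
After op 9 (modify b.txt): modified={b.txt, c.txt, d.txt} staged={none}
After op 10 (modify a.txt): modified={a.txt, b.txt, c.txt, d.txt} staged={none}
After op 11 (git add d.txt): modified={a.txt, b.txt, c.txt} staged={d.txt}
After op 12 (git reset d.txt): modified={a.txt, b.txt, c.txt, d.txt} staged={none}
After op 13 (git add b.txt): modified={a.txt, c.txt, d.txt} staged={b.txt}
After op 14 (git reset b.txt): modified={a.txt, b.txt, c.txt, d.txt} staged={none}
After op 15 (git add a.txt): modified={b.txt, c.txt, d.txt} staged={a.txt}
After op 16 (git add b.txt): modified={c.txt, d.txt} staged={a.txt, b.txt}
After op 17 (git add c.txt): modified={d.txt} staged={a.txt, b.txt, c.txt}
After op 18 (git add b.txt): modified={d.txt} staged={a.txt, b.txt, c.txt}
After op 19 (git reset b.txt): modified={b.txt, d.txt} staged={a.txt, c.txt}
After op 20 (git reset c.txt): modified={b.txt, c.txt, d.txt} staged={a.txt}
After op 21 (git add c.txt): modified={b.txt, d.txt} staged={a.txt, c.txt}
After op 22 (git reset c.txt): modified={b.txt, c.txt, d.txt} staged={a.txt}

Answer: a.txt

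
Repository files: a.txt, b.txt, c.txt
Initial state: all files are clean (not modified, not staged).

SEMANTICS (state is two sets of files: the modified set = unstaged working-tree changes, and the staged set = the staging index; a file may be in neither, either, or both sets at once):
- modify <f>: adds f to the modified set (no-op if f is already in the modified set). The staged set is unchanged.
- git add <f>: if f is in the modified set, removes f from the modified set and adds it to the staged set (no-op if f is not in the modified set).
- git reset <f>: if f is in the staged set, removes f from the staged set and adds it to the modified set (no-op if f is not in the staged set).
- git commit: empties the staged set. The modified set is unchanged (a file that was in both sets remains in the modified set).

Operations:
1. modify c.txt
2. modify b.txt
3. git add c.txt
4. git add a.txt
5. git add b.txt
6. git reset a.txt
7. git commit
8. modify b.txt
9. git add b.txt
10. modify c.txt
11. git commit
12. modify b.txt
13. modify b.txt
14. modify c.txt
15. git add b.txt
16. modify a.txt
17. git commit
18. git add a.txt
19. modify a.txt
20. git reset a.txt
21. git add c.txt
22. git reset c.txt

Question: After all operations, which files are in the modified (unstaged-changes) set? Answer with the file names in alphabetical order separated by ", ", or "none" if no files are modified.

After op 1 (modify c.txt): modified={c.txt} staged={none}
After op 2 (modify b.txt): modified={b.txt, c.txt} staged={none}
After op 3 (git add c.txt): modified={b.txt} staged={c.txt}
After op 4 (git add a.txt): modified={b.txt} staged={c.txt}
After op 5 (git add b.txt): modified={none} staged={b.txt, c.txt}
After op 6 (git reset a.txt): modified={none} staged={b.txt, c.txt}
After op 7 (git commit): modified={none} staged={none}
After op 8 (modify b.txt): modified={b.txt} staged={none}
After op 9 (git add b.txt): modified={none} staged={b.txt}
After op 10 (modify c.txt): modified={c.txt} staged={b.txt}
After op 11 (git commit): modified={c.txt} staged={none}
After op 12 (modify b.txt): modified={b.txt, c.txt} staged={none}
After op 13 (modify b.txt): modified={b.txt, c.txt} staged={none}
After op 14 (modify c.txt): modified={b.txt, c.txt} staged={none}
After op 15 (git add b.txt): modified={c.txt} staged={b.txt}
After op 16 (modify a.txt): modified={a.txt, c.txt} staged={b.txt}
After op 17 (git commit): modified={a.txt, c.txt} staged={none}
After op 18 (git add a.txt): modified={c.txt} staged={a.txt}
After op 19 (modify a.txt): modified={a.txt, c.txt} staged={a.txt}
After op 20 (git reset a.txt): modified={a.txt, c.txt} staged={none}
After op 21 (git add c.txt): modified={a.txt} staged={c.txt}
After op 22 (git reset c.txt): modified={a.txt, c.txt} staged={none}

Answer: a.txt, c.txt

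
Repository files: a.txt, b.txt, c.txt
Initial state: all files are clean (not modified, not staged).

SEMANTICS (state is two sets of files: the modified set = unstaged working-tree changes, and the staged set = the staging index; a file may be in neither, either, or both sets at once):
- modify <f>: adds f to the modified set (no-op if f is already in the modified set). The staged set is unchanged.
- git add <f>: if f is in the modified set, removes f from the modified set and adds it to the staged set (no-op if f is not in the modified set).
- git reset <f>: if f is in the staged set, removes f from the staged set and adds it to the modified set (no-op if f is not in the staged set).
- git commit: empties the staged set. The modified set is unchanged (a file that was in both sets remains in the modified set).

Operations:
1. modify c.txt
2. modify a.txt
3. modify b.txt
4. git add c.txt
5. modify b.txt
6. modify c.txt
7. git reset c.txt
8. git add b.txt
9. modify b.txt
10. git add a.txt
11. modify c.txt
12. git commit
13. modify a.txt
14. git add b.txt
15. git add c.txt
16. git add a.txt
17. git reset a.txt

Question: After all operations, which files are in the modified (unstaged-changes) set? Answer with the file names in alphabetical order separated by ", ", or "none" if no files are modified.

Answer: a.txt

Derivation:
After op 1 (modify c.txt): modified={c.txt} staged={none}
After op 2 (modify a.txt): modified={a.txt, c.txt} staged={none}
After op 3 (modify b.txt): modified={a.txt, b.txt, c.txt} staged={none}
After op 4 (git add c.txt): modified={a.txt, b.txt} staged={c.txt}
After op 5 (modify b.txt): modified={a.txt, b.txt} staged={c.txt}
After op 6 (modify c.txt): modified={a.txt, b.txt, c.txt} staged={c.txt}
After op 7 (git reset c.txt): modified={a.txt, b.txt, c.txt} staged={none}
After op 8 (git add b.txt): modified={a.txt, c.txt} staged={b.txt}
After op 9 (modify b.txt): modified={a.txt, b.txt, c.txt} staged={b.txt}
After op 10 (git add a.txt): modified={b.txt, c.txt} staged={a.txt, b.txt}
After op 11 (modify c.txt): modified={b.txt, c.txt} staged={a.txt, b.txt}
After op 12 (git commit): modified={b.txt, c.txt} staged={none}
After op 13 (modify a.txt): modified={a.txt, b.txt, c.txt} staged={none}
After op 14 (git add b.txt): modified={a.txt, c.txt} staged={b.txt}
After op 15 (git add c.txt): modified={a.txt} staged={b.txt, c.txt}
After op 16 (git add a.txt): modified={none} staged={a.txt, b.txt, c.txt}
After op 17 (git reset a.txt): modified={a.txt} staged={b.txt, c.txt}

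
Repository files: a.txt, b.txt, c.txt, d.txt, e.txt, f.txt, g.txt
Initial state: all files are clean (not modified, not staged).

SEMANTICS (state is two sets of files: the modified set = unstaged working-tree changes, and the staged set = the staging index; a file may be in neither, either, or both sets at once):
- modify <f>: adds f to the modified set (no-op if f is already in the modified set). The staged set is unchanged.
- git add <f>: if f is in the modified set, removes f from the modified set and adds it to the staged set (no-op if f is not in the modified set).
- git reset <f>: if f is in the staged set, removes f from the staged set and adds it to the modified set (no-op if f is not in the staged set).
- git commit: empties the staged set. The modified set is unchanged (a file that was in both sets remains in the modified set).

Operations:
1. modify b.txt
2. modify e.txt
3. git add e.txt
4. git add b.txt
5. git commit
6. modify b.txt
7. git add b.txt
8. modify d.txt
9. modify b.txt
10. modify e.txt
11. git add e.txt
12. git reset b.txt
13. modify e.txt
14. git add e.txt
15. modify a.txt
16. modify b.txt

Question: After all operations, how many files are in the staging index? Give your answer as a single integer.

Answer: 1

Derivation:
After op 1 (modify b.txt): modified={b.txt} staged={none}
After op 2 (modify e.txt): modified={b.txt, e.txt} staged={none}
After op 3 (git add e.txt): modified={b.txt} staged={e.txt}
After op 4 (git add b.txt): modified={none} staged={b.txt, e.txt}
After op 5 (git commit): modified={none} staged={none}
After op 6 (modify b.txt): modified={b.txt} staged={none}
After op 7 (git add b.txt): modified={none} staged={b.txt}
After op 8 (modify d.txt): modified={d.txt} staged={b.txt}
After op 9 (modify b.txt): modified={b.txt, d.txt} staged={b.txt}
After op 10 (modify e.txt): modified={b.txt, d.txt, e.txt} staged={b.txt}
After op 11 (git add e.txt): modified={b.txt, d.txt} staged={b.txt, e.txt}
After op 12 (git reset b.txt): modified={b.txt, d.txt} staged={e.txt}
After op 13 (modify e.txt): modified={b.txt, d.txt, e.txt} staged={e.txt}
After op 14 (git add e.txt): modified={b.txt, d.txt} staged={e.txt}
After op 15 (modify a.txt): modified={a.txt, b.txt, d.txt} staged={e.txt}
After op 16 (modify b.txt): modified={a.txt, b.txt, d.txt} staged={e.txt}
Final staged set: {e.txt} -> count=1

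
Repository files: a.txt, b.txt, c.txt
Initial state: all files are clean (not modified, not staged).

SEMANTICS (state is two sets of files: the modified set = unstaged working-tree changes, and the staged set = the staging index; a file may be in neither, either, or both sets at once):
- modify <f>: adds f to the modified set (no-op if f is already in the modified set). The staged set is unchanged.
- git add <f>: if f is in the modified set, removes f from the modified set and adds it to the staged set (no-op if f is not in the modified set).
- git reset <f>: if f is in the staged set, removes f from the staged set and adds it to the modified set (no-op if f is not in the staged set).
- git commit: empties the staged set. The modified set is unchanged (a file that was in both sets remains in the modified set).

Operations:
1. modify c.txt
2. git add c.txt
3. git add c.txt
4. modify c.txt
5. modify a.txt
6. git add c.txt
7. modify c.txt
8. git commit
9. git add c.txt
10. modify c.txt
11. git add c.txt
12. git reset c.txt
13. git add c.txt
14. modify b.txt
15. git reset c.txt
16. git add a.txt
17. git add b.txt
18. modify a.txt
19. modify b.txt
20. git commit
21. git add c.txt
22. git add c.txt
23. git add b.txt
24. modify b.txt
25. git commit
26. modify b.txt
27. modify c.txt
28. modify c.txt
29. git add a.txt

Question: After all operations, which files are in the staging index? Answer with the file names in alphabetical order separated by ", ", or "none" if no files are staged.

After op 1 (modify c.txt): modified={c.txt} staged={none}
After op 2 (git add c.txt): modified={none} staged={c.txt}
After op 3 (git add c.txt): modified={none} staged={c.txt}
After op 4 (modify c.txt): modified={c.txt} staged={c.txt}
After op 5 (modify a.txt): modified={a.txt, c.txt} staged={c.txt}
After op 6 (git add c.txt): modified={a.txt} staged={c.txt}
After op 7 (modify c.txt): modified={a.txt, c.txt} staged={c.txt}
After op 8 (git commit): modified={a.txt, c.txt} staged={none}
After op 9 (git add c.txt): modified={a.txt} staged={c.txt}
After op 10 (modify c.txt): modified={a.txt, c.txt} staged={c.txt}
After op 11 (git add c.txt): modified={a.txt} staged={c.txt}
After op 12 (git reset c.txt): modified={a.txt, c.txt} staged={none}
After op 13 (git add c.txt): modified={a.txt} staged={c.txt}
After op 14 (modify b.txt): modified={a.txt, b.txt} staged={c.txt}
After op 15 (git reset c.txt): modified={a.txt, b.txt, c.txt} staged={none}
After op 16 (git add a.txt): modified={b.txt, c.txt} staged={a.txt}
After op 17 (git add b.txt): modified={c.txt} staged={a.txt, b.txt}
After op 18 (modify a.txt): modified={a.txt, c.txt} staged={a.txt, b.txt}
After op 19 (modify b.txt): modified={a.txt, b.txt, c.txt} staged={a.txt, b.txt}
After op 20 (git commit): modified={a.txt, b.txt, c.txt} staged={none}
After op 21 (git add c.txt): modified={a.txt, b.txt} staged={c.txt}
After op 22 (git add c.txt): modified={a.txt, b.txt} staged={c.txt}
After op 23 (git add b.txt): modified={a.txt} staged={b.txt, c.txt}
After op 24 (modify b.txt): modified={a.txt, b.txt} staged={b.txt, c.txt}
After op 25 (git commit): modified={a.txt, b.txt} staged={none}
After op 26 (modify b.txt): modified={a.txt, b.txt} staged={none}
After op 27 (modify c.txt): modified={a.txt, b.txt, c.txt} staged={none}
After op 28 (modify c.txt): modified={a.txt, b.txt, c.txt} staged={none}
After op 29 (git add a.txt): modified={b.txt, c.txt} staged={a.txt}

Answer: a.txt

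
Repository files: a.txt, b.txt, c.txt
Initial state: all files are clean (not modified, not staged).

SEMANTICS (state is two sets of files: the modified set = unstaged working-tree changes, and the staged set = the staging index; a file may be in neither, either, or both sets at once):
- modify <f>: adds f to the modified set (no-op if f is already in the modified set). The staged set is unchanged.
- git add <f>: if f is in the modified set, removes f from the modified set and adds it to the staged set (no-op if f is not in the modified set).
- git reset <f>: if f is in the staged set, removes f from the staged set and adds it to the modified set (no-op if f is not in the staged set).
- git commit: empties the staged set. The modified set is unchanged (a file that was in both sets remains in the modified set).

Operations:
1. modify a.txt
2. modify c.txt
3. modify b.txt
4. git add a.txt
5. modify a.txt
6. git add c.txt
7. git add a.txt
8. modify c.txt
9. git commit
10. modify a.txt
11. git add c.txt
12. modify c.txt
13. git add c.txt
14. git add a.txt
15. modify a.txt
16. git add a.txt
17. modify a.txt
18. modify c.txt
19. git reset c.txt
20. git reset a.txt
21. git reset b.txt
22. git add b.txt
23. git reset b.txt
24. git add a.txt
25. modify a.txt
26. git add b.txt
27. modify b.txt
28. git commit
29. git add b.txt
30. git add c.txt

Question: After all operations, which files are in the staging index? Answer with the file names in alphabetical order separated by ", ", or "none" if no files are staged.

Answer: b.txt, c.txt

Derivation:
After op 1 (modify a.txt): modified={a.txt} staged={none}
After op 2 (modify c.txt): modified={a.txt, c.txt} staged={none}
After op 3 (modify b.txt): modified={a.txt, b.txt, c.txt} staged={none}
After op 4 (git add a.txt): modified={b.txt, c.txt} staged={a.txt}
After op 5 (modify a.txt): modified={a.txt, b.txt, c.txt} staged={a.txt}
After op 6 (git add c.txt): modified={a.txt, b.txt} staged={a.txt, c.txt}
After op 7 (git add a.txt): modified={b.txt} staged={a.txt, c.txt}
After op 8 (modify c.txt): modified={b.txt, c.txt} staged={a.txt, c.txt}
After op 9 (git commit): modified={b.txt, c.txt} staged={none}
After op 10 (modify a.txt): modified={a.txt, b.txt, c.txt} staged={none}
After op 11 (git add c.txt): modified={a.txt, b.txt} staged={c.txt}
After op 12 (modify c.txt): modified={a.txt, b.txt, c.txt} staged={c.txt}
After op 13 (git add c.txt): modified={a.txt, b.txt} staged={c.txt}
After op 14 (git add a.txt): modified={b.txt} staged={a.txt, c.txt}
After op 15 (modify a.txt): modified={a.txt, b.txt} staged={a.txt, c.txt}
After op 16 (git add a.txt): modified={b.txt} staged={a.txt, c.txt}
After op 17 (modify a.txt): modified={a.txt, b.txt} staged={a.txt, c.txt}
After op 18 (modify c.txt): modified={a.txt, b.txt, c.txt} staged={a.txt, c.txt}
After op 19 (git reset c.txt): modified={a.txt, b.txt, c.txt} staged={a.txt}
After op 20 (git reset a.txt): modified={a.txt, b.txt, c.txt} staged={none}
After op 21 (git reset b.txt): modified={a.txt, b.txt, c.txt} staged={none}
After op 22 (git add b.txt): modified={a.txt, c.txt} staged={b.txt}
After op 23 (git reset b.txt): modified={a.txt, b.txt, c.txt} staged={none}
After op 24 (git add a.txt): modified={b.txt, c.txt} staged={a.txt}
After op 25 (modify a.txt): modified={a.txt, b.txt, c.txt} staged={a.txt}
After op 26 (git add b.txt): modified={a.txt, c.txt} staged={a.txt, b.txt}
After op 27 (modify b.txt): modified={a.txt, b.txt, c.txt} staged={a.txt, b.txt}
After op 28 (git commit): modified={a.txt, b.txt, c.txt} staged={none}
After op 29 (git add b.txt): modified={a.txt, c.txt} staged={b.txt}
After op 30 (git add c.txt): modified={a.txt} staged={b.txt, c.txt}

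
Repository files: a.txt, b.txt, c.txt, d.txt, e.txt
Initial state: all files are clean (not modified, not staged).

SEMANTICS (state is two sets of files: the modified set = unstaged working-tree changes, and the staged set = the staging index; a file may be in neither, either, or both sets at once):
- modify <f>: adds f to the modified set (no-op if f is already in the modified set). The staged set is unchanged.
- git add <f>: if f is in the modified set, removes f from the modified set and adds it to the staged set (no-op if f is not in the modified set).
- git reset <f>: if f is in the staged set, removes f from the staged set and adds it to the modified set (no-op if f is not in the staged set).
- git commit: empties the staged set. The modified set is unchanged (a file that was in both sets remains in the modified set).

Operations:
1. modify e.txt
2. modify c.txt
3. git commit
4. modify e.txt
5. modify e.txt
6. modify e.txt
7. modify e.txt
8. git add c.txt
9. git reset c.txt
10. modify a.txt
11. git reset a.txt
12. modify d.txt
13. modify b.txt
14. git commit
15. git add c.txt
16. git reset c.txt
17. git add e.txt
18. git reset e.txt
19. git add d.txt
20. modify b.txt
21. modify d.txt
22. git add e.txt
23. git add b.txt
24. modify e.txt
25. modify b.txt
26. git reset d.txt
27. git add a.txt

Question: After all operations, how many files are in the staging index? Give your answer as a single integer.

After op 1 (modify e.txt): modified={e.txt} staged={none}
After op 2 (modify c.txt): modified={c.txt, e.txt} staged={none}
After op 3 (git commit): modified={c.txt, e.txt} staged={none}
After op 4 (modify e.txt): modified={c.txt, e.txt} staged={none}
After op 5 (modify e.txt): modified={c.txt, e.txt} staged={none}
After op 6 (modify e.txt): modified={c.txt, e.txt} staged={none}
After op 7 (modify e.txt): modified={c.txt, e.txt} staged={none}
After op 8 (git add c.txt): modified={e.txt} staged={c.txt}
After op 9 (git reset c.txt): modified={c.txt, e.txt} staged={none}
After op 10 (modify a.txt): modified={a.txt, c.txt, e.txt} staged={none}
After op 11 (git reset a.txt): modified={a.txt, c.txt, e.txt} staged={none}
After op 12 (modify d.txt): modified={a.txt, c.txt, d.txt, e.txt} staged={none}
After op 13 (modify b.txt): modified={a.txt, b.txt, c.txt, d.txt, e.txt} staged={none}
After op 14 (git commit): modified={a.txt, b.txt, c.txt, d.txt, e.txt} staged={none}
After op 15 (git add c.txt): modified={a.txt, b.txt, d.txt, e.txt} staged={c.txt}
After op 16 (git reset c.txt): modified={a.txt, b.txt, c.txt, d.txt, e.txt} staged={none}
After op 17 (git add e.txt): modified={a.txt, b.txt, c.txt, d.txt} staged={e.txt}
After op 18 (git reset e.txt): modified={a.txt, b.txt, c.txt, d.txt, e.txt} staged={none}
After op 19 (git add d.txt): modified={a.txt, b.txt, c.txt, e.txt} staged={d.txt}
After op 20 (modify b.txt): modified={a.txt, b.txt, c.txt, e.txt} staged={d.txt}
After op 21 (modify d.txt): modified={a.txt, b.txt, c.txt, d.txt, e.txt} staged={d.txt}
After op 22 (git add e.txt): modified={a.txt, b.txt, c.txt, d.txt} staged={d.txt, e.txt}
After op 23 (git add b.txt): modified={a.txt, c.txt, d.txt} staged={b.txt, d.txt, e.txt}
After op 24 (modify e.txt): modified={a.txt, c.txt, d.txt, e.txt} staged={b.txt, d.txt, e.txt}
After op 25 (modify b.txt): modified={a.txt, b.txt, c.txt, d.txt, e.txt} staged={b.txt, d.txt, e.txt}
After op 26 (git reset d.txt): modified={a.txt, b.txt, c.txt, d.txt, e.txt} staged={b.txt, e.txt}
After op 27 (git add a.txt): modified={b.txt, c.txt, d.txt, e.txt} staged={a.txt, b.txt, e.txt}
Final staged set: {a.txt, b.txt, e.txt} -> count=3

Answer: 3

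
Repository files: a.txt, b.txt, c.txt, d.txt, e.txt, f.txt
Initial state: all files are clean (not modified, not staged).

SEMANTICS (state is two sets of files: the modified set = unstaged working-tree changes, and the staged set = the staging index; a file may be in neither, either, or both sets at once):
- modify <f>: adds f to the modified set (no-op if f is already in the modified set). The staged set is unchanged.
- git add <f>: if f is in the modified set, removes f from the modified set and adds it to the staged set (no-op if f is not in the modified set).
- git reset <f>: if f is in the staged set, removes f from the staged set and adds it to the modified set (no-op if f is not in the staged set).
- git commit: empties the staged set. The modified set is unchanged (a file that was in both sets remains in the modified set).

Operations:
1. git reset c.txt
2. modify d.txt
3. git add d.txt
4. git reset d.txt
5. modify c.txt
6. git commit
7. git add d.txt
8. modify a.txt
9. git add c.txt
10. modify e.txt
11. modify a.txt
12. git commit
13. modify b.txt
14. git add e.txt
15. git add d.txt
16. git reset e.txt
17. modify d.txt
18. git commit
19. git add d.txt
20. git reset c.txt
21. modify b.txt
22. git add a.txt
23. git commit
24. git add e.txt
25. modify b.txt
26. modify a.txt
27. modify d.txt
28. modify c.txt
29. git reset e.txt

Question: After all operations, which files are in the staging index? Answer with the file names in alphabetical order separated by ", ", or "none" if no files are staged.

Answer: none

Derivation:
After op 1 (git reset c.txt): modified={none} staged={none}
After op 2 (modify d.txt): modified={d.txt} staged={none}
After op 3 (git add d.txt): modified={none} staged={d.txt}
After op 4 (git reset d.txt): modified={d.txt} staged={none}
After op 5 (modify c.txt): modified={c.txt, d.txt} staged={none}
After op 6 (git commit): modified={c.txt, d.txt} staged={none}
After op 7 (git add d.txt): modified={c.txt} staged={d.txt}
After op 8 (modify a.txt): modified={a.txt, c.txt} staged={d.txt}
After op 9 (git add c.txt): modified={a.txt} staged={c.txt, d.txt}
After op 10 (modify e.txt): modified={a.txt, e.txt} staged={c.txt, d.txt}
After op 11 (modify a.txt): modified={a.txt, e.txt} staged={c.txt, d.txt}
After op 12 (git commit): modified={a.txt, e.txt} staged={none}
After op 13 (modify b.txt): modified={a.txt, b.txt, e.txt} staged={none}
After op 14 (git add e.txt): modified={a.txt, b.txt} staged={e.txt}
After op 15 (git add d.txt): modified={a.txt, b.txt} staged={e.txt}
After op 16 (git reset e.txt): modified={a.txt, b.txt, e.txt} staged={none}
After op 17 (modify d.txt): modified={a.txt, b.txt, d.txt, e.txt} staged={none}
After op 18 (git commit): modified={a.txt, b.txt, d.txt, e.txt} staged={none}
After op 19 (git add d.txt): modified={a.txt, b.txt, e.txt} staged={d.txt}
After op 20 (git reset c.txt): modified={a.txt, b.txt, e.txt} staged={d.txt}
After op 21 (modify b.txt): modified={a.txt, b.txt, e.txt} staged={d.txt}
After op 22 (git add a.txt): modified={b.txt, e.txt} staged={a.txt, d.txt}
After op 23 (git commit): modified={b.txt, e.txt} staged={none}
After op 24 (git add e.txt): modified={b.txt} staged={e.txt}
After op 25 (modify b.txt): modified={b.txt} staged={e.txt}
After op 26 (modify a.txt): modified={a.txt, b.txt} staged={e.txt}
After op 27 (modify d.txt): modified={a.txt, b.txt, d.txt} staged={e.txt}
After op 28 (modify c.txt): modified={a.txt, b.txt, c.txt, d.txt} staged={e.txt}
After op 29 (git reset e.txt): modified={a.txt, b.txt, c.txt, d.txt, e.txt} staged={none}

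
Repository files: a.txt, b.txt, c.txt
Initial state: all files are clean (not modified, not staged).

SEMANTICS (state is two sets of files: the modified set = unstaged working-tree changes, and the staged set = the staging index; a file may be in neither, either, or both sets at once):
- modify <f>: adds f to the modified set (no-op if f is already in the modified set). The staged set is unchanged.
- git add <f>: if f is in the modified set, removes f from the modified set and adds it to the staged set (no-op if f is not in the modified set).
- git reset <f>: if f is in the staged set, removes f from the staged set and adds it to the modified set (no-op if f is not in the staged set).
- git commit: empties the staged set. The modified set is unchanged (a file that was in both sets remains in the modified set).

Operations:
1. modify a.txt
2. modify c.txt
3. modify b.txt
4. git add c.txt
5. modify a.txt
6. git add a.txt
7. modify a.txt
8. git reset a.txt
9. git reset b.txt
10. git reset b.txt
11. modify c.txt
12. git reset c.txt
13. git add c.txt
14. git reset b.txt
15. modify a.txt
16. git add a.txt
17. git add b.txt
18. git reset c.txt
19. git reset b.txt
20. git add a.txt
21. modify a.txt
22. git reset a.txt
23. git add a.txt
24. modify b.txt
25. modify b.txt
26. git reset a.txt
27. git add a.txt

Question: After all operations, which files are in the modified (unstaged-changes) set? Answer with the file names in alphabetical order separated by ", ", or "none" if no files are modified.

Answer: b.txt, c.txt

Derivation:
After op 1 (modify a.txt): modified={a.txt} staged={none}
After op 2 (modify c.txt): modified={a.txt, c.txt} staged={none}
After op 3 (modify b.txt): modified={a.txt, b.txt, c.txt} staged={none}
After op 4 (git add c.txt): modified={a.txt, b.txt} staged={c.txt}
After op 5 (modify a.txt): modified={a.txt, b.txt} staged={c.txt}
After op 6 (git add a.txt): modified={b.txt} staged={a.txt, c.txt}
After op 7 (modify a.txt): modified={a.txt, b.txt} staged={a.txt, c.txt}
After op 8 (git reset a.txt): modified={a.txt, b.txt} staged={c.txt}
After op 9 (git reset b.txt): modified={a.txt, b.txt} staged={c.txt}
After op 10 (git reset b.txt): modified={a.txt, b.txt} staged={c.txt}
After op 11 (modify c.txt): modified={a.txt, b.txt, c.txt} staged={c.txt}
After op 12 (git reset c.txt): modified={a.txt, b.txt, c.txt} staged={none}
After op 13 (git add c.txt): modified={a.txt, b.txt} staged={c.txt}
After op 14 (git reset b.txt): modified={a.txt, b.txt} staged={c.txt}
After op 15 (modify a.txt): modified={a.txt, b.txt} staged={c.txt}
After op 16 (git add a.txt): modified={b.txt} staged={a.txt, c.txt}
After op 17 (git add b.txt): modified={none} staged={a.txt, b.txt, c.txt}
After op 18 (git reset c.txt): modified={c.txt} staged={a.txt, b.txt}
After op 19 (git reset b.txt): modified={b.txt, c.txt} staged={a.txt}
After op 20 (git add a.txt): modified={b.txt, c.txt} staged={a.txt}
After op 21 (modify a.txt): modified={a.txt, b.txt, c.txt} staged={a.txt}
After op 22 (git reset a.txt): modified={a.txt, b.txt, c.txt} staged={none}
After op 23 (git add a.txt): modified={b.txt, c.txt} staged={a.txt}
After op 24 (modify b.txt): modified={b.txt, c.txt} staged={a.txt}
After op 25 (modify b.txt): modified={b.txt, c.txt} staged={a.txt}
After op 26 (git reset a.txt): modified={a.txt, b.txt, c.txt} staged={none}
After op 27 (git add a.txt): modified={b.txt, c.txt} staged={a.txt}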